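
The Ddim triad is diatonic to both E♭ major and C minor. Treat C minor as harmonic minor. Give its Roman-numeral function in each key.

The scale of E♭ major is E♭ F G A♭ B♭ C D; D is degree 7, and the triad built there (D-F-A♭) is diminished, so it is vii°.
The scale of C minor (harmonic minor) is C D E♭ F G A♭ B; D is degree 2, and the triad built there (D-F-A♭) is diminished, so it is ii°.

vii° in E♭ major; ii° in C minor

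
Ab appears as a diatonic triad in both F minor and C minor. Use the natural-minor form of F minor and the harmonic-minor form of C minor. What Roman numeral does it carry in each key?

The scale of F minor (natural minor) is F G Ab Bb C Db Eb; Ab is degree 3, and the triad built there (Ab-C-Eb) is major, so it is III.
The scale of C minor (harmonic minor) is C D Eb F G Ab B; Ab is degree 6, and the triad built there (Ab-C-Eb) is major, so it is VI.

III in F minor; VI in C minor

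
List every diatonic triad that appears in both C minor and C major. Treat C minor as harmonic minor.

Triads in C minor (harmonic minor): C minor (i), D diminished (ii°), E♭ augmented (III+), F minor (iv), G major (V), A♭ major (VI), B diminished (vii°).
Triads in C major: C major (I), D minor (ii), E minor (iii), F major (IV), G major (V), A minor (vi), B diminished (vii°).
Shared triads with their functions: G major (V in C minor, V in C major); B diminished (vii° in C minor, vii° in C major).

G, Bdim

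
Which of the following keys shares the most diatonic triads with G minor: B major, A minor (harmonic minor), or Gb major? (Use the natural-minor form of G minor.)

A minor

Triads of G minor (natural minor): G minor (i), A diminished (ii°), Bb major (III), C minor (iv), D minor (v), Eb major (VI), F major (VII).
B major shares 0: none.
A minor (harmonic minor) shares 2: Dm, F.
Gb major shares 0: none.
The most common triads (2) are shared with A minor.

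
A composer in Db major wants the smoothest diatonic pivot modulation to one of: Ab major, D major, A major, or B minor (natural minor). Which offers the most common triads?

Ab major

Triads of Db major: Db (I), Ebm (ii), Fm (iii), Gb (IV), Ab (V), Bbm (vi), Cdim (vii°).
Ab major shares 4: Db, Fm, Ab, Bbm.
D major shares 0: none.
A major shares 0: none.
B minor (natural minor) shares 0: none.
The most common triads (4) are shared with Ab major.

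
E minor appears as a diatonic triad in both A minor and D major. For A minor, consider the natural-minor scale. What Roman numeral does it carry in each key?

v in A minor; ii in D major

The scale of A minor (natural minor) is A B C D E F G; E is degree 5, and the triad built there (E-G-B) is minor, so it is v.
The scale of D major is D E F# G A B C#; E is degree 2, and the triad built there (E-G-B) is minor, so it is ii.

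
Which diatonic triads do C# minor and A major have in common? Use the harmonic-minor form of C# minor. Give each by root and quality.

C#m, F#m, A

Triads in C# minor (harmonic minor): C#m (i), D#dim (ii°), Eaug (III+), F#m (iv), G# (V), A (VI), B#dim (vii°).
Triads in A major: A (I), Bm (ii), C#m (iii), D (IV), E (V), F#m (vi), G#dim (vii°).
Shared triads with their functions: C#m (i in C# minor, iii in A major); F#m (iv in C# minor, vi in A major); A (VI in C# minor, I in A major).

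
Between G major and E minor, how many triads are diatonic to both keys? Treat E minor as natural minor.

Diatonic triads of G major: G (I), Am (ii), Bm (iii), C (IV), D (V), Em (vi), F#dim (vii°).
Diatonic triads of E minor (natural minor): Em (i), F#dim (ii°), G (III), Am (iv), Bm (v), C (VI), D (VII).
Matching root and quality in both lists: G, Am, Bm, C, D, Em, F#dim.
That gives 7 common triads.

7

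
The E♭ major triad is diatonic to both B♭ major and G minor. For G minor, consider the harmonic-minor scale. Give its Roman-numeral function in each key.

IV in B♭ major; VI in G minor

The scale of B♭ major is B♭ C D E♭ F G A; E♭ is degree 4, and the triad built there (E♭-G-B♭) is major, so it is IV.
The scale of G minor (harmonic minor) is G A B♭ C D E♭ F♯; E♭ is degree 6, and the triad built there (E♭-G-B♭) is major, so it is VI.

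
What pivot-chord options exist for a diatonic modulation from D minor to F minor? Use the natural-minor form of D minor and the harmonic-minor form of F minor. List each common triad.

Edim, C

Triads in D minor (natural minor): D minor (i), E diminished (ii°), F major (III), G minor (iv), A minor (v), B♭ major (VI), C major (VII).
Triads in F minor (harmonic minor): F minor (i), G diminished (ii°), A♭ augmented (III+), B♭ minor (iv), C major (V), D♭ major (VI), E diminished (vii°).
Shared triads with their functions: E diminished (ii° in D minor, vii° in F minor); C major (VII in D minor, V in F minor).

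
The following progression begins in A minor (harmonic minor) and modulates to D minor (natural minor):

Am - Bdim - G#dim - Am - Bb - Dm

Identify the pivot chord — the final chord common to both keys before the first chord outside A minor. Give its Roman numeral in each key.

Am — i in A minor, v in D minor

Chords diatonic to A minor: Am, Bdim, Caug, Dm, E, F, G#dim.
Reading the progression, the first chord not in that set is Bb, so the modulation leaves A minor there.
The chord immediately before Bb is Am, which is diatonic to both keys: i in A minor and v in D minor.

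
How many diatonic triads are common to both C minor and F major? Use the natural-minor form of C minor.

2

Diatonic triads of C minor (natural minor): Cm (i), Ddim (ii°), Eb (III), Fm (iv), Gm (v), Ab (VI), Bb (VII).
Diatonic triads of F major: F (I), Gm (ii), Am (iii), Bb (IV), C (V), Dm (vi), Edim (vii°).
Matching root and quality in both lists: Gm, Bb.
That gives 2 common triads.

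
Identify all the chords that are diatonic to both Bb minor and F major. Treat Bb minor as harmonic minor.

F

Triads in Bb minor (harmonic minor): Bbm (i), Cdim (ii°), Dbaug (III+), Ebm (iv), F (V), Gb (VI), Adim (vii°).
Triads in F major: F (I), Gm (ii), Am (iii), Bb (IV), C (V), Dm (vi), Edim (vii°).
Shared triads with their functions: F (V in Bb minor, I in F major).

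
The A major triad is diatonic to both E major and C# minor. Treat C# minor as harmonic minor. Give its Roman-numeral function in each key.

IV in E major; VI in C# minor

The scale of E major is E F# G# A B C# D#; A is degree 4, and the triad built there (A-C#-E) is major, so it is IV.
The scale of C# minor (harmonic minor) is C# D# E F# G# A B#; A is degree 6, and the triad built there (A-C#-E) is major, so it is VI.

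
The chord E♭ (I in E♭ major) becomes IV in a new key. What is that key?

B♭ major

The numeral IV denotes a major triad on scale degree 4. With E♭ on degree 4, the tonic of the new key is B♭.
Degree 4 carries a major triad in major keys, so the destination is B♭ major.
Check: the diatonic triads of B♭ major are B♭ (I), Cm (ii), Dm (iii), E♭ (IV), F (V), Gm (vi), Adim (vii°) — E♭ is indeed IV.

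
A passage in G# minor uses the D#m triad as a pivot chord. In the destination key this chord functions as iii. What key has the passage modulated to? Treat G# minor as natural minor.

B major

The numeral iii denotes a minor triad on scale degree 3. With D# on degree 3, the tonic of the new key is B.
Degree 3 carries a minor triad in major keys, so the destination is B major.
Check: the diatonic triads of B major are B (I), C#m (ii), D#m (iii), E (IV), F# (V), G#m (vi), A#dim (vii°) — D#m is indeed iii.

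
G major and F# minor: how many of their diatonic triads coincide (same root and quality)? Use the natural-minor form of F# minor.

2

Diatonic triads of G major: G major (I), A minor (ii), B minor (iii), C major (IV), D major (V), E minor (vi), F# diminished (vii°).
Diatonic triads of F# minor (natural minor): F# minor (i), G# diminished (ii°), A major (III), B minor (iv), C# minor (v), D major (VI), E major (VII).
Matching root and quality in both lists: B minor, D major.
That gives 2 common triads.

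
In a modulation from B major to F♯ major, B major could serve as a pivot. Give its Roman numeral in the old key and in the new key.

The scale of B major is B C♯ D♯ E F♯ G♯ A♯; B is degree 1, and the triad built there (B-D♯-F♯) is major, so it is I.
The scale of F♯ major is F♯ G♯ A♯ B C♯ D♯ E♯; B is degree 4, and the triad built there (B-D♯-F♯) is major, so it is IV.

I in B major; IV in F♯ major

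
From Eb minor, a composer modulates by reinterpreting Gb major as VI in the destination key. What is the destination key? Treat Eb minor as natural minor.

Bb minor

The numeral VI denotes a major triad on scale degree 6. With Gb on degree 6, the tonic of the new key is Bb.
Degree 6 carries a major triad in minor keys, so the destination is Bb minor.
Check: the diatonic triads of Bb minor (natural minor) are Bbm (i), Cdim (ii°), Db (III), Ebm (iv), Fm (v), Gb (VI), Ab (VII) — Gb major is indeed VI.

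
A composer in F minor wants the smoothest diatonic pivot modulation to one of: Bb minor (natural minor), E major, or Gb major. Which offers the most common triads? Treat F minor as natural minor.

Bb minor

Triads of F minor (natural minor): F minor (i), G diminished (ii°), Ab major (III), Bb minor (iv), C minor (v), Db major (VI), Eb major (VII).
Bb minor (natural minor) shares 4: Fm, Ab, Bbm, Db.
E major shares 0: none.
Gb major shares 2: Bbm, Db.
The most common triads (4) are shared with Bb minor.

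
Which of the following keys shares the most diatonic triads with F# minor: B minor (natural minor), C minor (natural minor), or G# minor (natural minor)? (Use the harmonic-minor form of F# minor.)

Triads of F# minor (harmonic minor): F# minor (i), G# diminished (ii°), A augmented (III+), B minor (iv), C# major (V), D major (VI), E# diminished (vii°).
B minor (natural minor) shares 3: F#m, Bm, D.
C minor (natural minor) shares 0: none.
G# minor (natural minor) shares 0: none.
The most common triads (3) are shared with B minor.

B minor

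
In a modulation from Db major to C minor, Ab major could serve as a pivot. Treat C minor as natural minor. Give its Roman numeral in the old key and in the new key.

V in Db major; VI in C minor

The scale of Db major is Db Eb F Gb Ab Bb C; Ab is degree 5, and the triad built there (Ab-C-Eb) is major, so it is V.
The scale of C minor (natural minor) is C D Eb F G Ab Bb; Ab is degree 6, and the triad built there (Ab-C-Eb) is major, so it is VI.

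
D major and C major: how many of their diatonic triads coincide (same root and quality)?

Diatonic triads of D major: D (I), Em (ii), F♯m (iii), G (IV), A (V), Bm (vi), C♯dim (vii°).
Diatonic triads of C major: C (I), Dm (ii), Em (iii), F (IV), G (V), Am (vi), Bdim (vii°).
Matching root and quality in both lists: Em, G.
That gives 2 common triads.

2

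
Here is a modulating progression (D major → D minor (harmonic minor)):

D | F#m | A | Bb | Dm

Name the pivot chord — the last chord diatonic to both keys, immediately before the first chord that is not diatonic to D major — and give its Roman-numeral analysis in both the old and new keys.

Chords diatonic to D major: D, Em, F#m, G, A, Bm, C#dim.
Reading the progression, the first chord not in that set is Bb, so the modulation leaves D major there.
The chord immediately before Bb is A, which is diatonic to both keys: V in D major and V in D minor.

A — V in D major, V in D minor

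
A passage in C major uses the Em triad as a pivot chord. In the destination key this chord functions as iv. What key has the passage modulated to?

The numeral iv denotes a minor triad on scale degree 4. With E on degree 4, the tonic of the new key is B.
Degree 4 carries a minor triad in minor keys, so the destination is B minor.
Check: the diatonic triads of B minor (natural minor) are Bm (i), C#dim (ii°), D (III), Em (iv), F#m (v), G (VI), A (VII) — Em is indeed iv.

B minor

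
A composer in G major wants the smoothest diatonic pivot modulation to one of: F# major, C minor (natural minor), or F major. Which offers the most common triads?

F major

Triads of G major: G major (I), A minor (ii), B minor (iii), C major (IV), D major (V), E minor (vi), F# diminished (vii°).
F# major shares 0: none.
C minor (natural minor) shares 0: none.
F major shares 2: Am, C.
The most common triads (2) are shared with F major.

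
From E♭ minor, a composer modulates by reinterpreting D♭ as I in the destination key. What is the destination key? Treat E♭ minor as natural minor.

D♭ major

The numeral I denotes a major triad on scale degree 1. With D♭ on degree 1, the tonic of the new key is D♭.
Degree 1 carries a major triad in major keys, so the destination is D♭ major.
Check: the diatonic triads of D♭ major are D♭ (I), E♭m (ii), Fm (iii), G♭ (IV), A♭ (V), B♭m (vi), Cdim (vii°) — D♭ is indeed I.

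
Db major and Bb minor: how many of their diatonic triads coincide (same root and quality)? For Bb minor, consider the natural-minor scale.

7

Diatonic triads of Db major: Db major (I), Eb minor (ii), F minor (iii), Gb major (IV), Ab major (V), Bb minor (vi), C diminished (vii°).
Diatonic triads of Bb minor (natural minor): Bb minor (i), C diminished (ii°), Db major (III), Eb minor (iv), F minor (v), Gb major (VI), Ab major (VII).
Matching root and quality in both lists: Db major, Eb minor, F minor, Gb major, Ab major, Bb minor, C diminished.
That gives 7 common triads.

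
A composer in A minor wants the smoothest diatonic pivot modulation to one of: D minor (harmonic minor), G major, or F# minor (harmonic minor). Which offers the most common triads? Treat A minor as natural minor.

G major

Triads of A minor (natural minor): Am (i), Bdim (ii°), C (III), Dm (iv), Em (v), F (VI), G (VII).
D minor (harmonic minor) shares 1: Dm.
G major shares 4: Am, C, Em, G.
F# minor (harmonic minor) shares 0: none.
The most common triads (4) are shared with G major.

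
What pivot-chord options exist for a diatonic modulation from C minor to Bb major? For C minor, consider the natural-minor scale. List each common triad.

Cm, Eb, Gm, Bb

Triads in C minor (natural minor): Cm (i), Ddim (ii°), Eb (III), Fm (iv), Gm (v), Ab (VI), Bb (VII).
Triads in Bb major: Bb (I), Cm (ii), Dm (iii), Eb (IV), F (V), Gm (vi), Adim (vii°).
Shared triads with their functions: Cm (i in C minor, ii in Bb major); Eb (III in C minor, IV in Bb major); Gm (v in C minor, vi in Bb major); Bb (VII in C minor, I in Bb major).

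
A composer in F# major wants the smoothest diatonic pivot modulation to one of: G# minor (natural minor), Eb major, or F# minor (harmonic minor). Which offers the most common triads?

G# minor

Triads of F# major: F# (I), G#m (ii), A#m (iii), B (IV), C# (V), D#m (vi), E#dim (vii°).
G# minor (natural minor) shares 4: F#, G#m, B, D#m.
Eb major shares 0: none.
F# minor (harmonic minor) shares 2: C#, E#dim.
The most common triads (4) are shared with G# minor.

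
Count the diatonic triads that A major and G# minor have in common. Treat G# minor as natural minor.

Diatonic triads of A major: A (I), Bm (ii), C#m (iii), D (IV), E (V), F#m (vi), G#dim (vii°).
Diatonic triads of G# minor (natural minor): G#m (i), A#dim (ii°), B (III), C#m (iv), D#m (v), E (VI), F# (VII).
Matching root and quality in both lists: C#m, E.
That gives 2 common triads.

2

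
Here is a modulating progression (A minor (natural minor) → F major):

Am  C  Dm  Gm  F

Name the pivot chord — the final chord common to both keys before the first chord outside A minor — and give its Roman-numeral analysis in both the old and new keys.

Dm — iv in A minor, vi in F major

Chords diatonic to A minor: Am, Bdim, C, Dm, Em, F, G.
Reading the progression, the first chord not in that set is Gm, so the modulation leaves A minor there.
The chord immediately before Gm is Dm, which is diatonic to both keys: iv in A minor and vi in F major.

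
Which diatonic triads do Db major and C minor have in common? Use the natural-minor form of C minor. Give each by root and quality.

Fm, Ab

Triads in Db major: Db (I), Ebm (ii), Fm (iii), Gb (IV), Ab (V), Bbm (vi), Cdim (vii°).
Triads in C minor (natural minor): Cm (i), Ddim (ii°), Eb (III), Fm (iv), Gm (v), Ab (VI), Bb (VII).
Shared triads with their functions: Fm (iii in Db major, iv in C minor); Ab (V in Db major, VI in C minor).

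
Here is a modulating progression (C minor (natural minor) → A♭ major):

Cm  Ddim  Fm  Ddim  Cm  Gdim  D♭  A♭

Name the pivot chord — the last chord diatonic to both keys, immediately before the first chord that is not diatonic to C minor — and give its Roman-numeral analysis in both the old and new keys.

Chords diatonic to C minor: Cm, Ddim, E♭, Fm, Gm, A♭, B♭.
Reading the progression, the first chord not in that set is Gdim, so the modulation leaves C minor there.
The chord immediately before Gdim is Cm, which is diatonic to both keys: i in C minor and iii in A♭ major.

Cm — i in C minor, iii in A♭ major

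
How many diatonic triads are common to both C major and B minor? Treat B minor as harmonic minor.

Diatonic triads of C major: C major (I), D minor (ii), E minor (iii), F major (IV), G major (V), A minor (vi), B diminished (vii°).
Diatonic triads of B minor (harmonic minor): B minor (i), C# diminished (ii°), D augmented (III+), E minor (iv), F# major (V), G major (VI), A# diminished (vii°).
Matching root and quality in both lists: E minor, G major.
That gives 2 common triads.

2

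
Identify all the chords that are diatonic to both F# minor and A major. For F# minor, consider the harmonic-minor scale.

F#m, G#dim, Bm, D

Triads in F# minor (harmonic minor): F#m (i), G#dim (ii°), Aaug (III+), Bm (iv), C# (V), D (VI), E#dim (vii°).
Triads in A major: A (I), Bm (ii), C#m (iii), D (IV), E (V), F#m (vi), G#dim (vii°).
Shared triads with their functions: F#m (i in F# minor, vi in A major); G#dim (ii° in F# minor, vii° in A major); Bm (iv in F# minor, ii in A major); D (VI in F# minor, IV in A major).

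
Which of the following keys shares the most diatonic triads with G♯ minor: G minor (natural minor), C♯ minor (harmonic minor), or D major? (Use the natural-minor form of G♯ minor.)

C♯ minor

Triads of G♯ minor (natural minor): G♯ minor (i), A♯ diminished (ii°), B major (III), C♯ minor (iv), D♯ minor (v), E major (VI), F♯ major (VII).
G minor (natural minor) shares 0: none.
C♯ minor (harmonic minor) shares 1: C♯m.
D major shares 0: none.
The most common triads (1) are shared with C♯ minor.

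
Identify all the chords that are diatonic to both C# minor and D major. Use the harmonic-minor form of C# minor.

F#m, A

Triads in C# minor (harmonic minor): C#m (i), D#dim (ii°), Eaug (III+), F#m (iv), G# (V), A (VI), B#dim (vii°).
Triads in D major: D (I), Em (ii), F#m (iii), G (IV), A (V), Bm (vi), C#dim (vii°).
Shared triads with their functions: F#m (iv in C# minor, iii in D major); A (VI in C# minor, V in D major).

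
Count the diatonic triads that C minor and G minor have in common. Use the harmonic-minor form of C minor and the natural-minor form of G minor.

1

Diatonic triads of C minor (harmonic minor): Cm (i), Ddim (ii°), Ebaug (III+), Fm (iv), G (V), Ab (VI), Bdim (vii°).
Diatonic triads of G minor (natural minor): Gm (i), Adim (ii°), Bb (III), Cm (iv), Dm (v), Eb (VI), F (VII).
Matching root and quality in both lists: Cm.
That gives 1 common triad.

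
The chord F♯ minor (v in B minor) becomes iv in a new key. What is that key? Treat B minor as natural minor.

C♯ minor

The numeral iv denotes a minor triad on scale degree 4. With F♯ on degree 4, the tonic of the new key is C♯.
Degree 4 carries a minor triad in minor keys, so the destination is C♯ minor.
Check: the diatonic triads of C♯ minor (natural minor) are C♯m (i), D♯dim (ii°), E (III), F♯m (iv), G♯m (v), A (VI), B (VII) — F♯ minor is indeed iv.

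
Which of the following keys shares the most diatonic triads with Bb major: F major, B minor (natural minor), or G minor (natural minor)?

Triads of Bb major: Bb major (I), C minor (ii), D minor (iii), Eb major (IV), F major (V), G minor (vi), A diminished (vii°).
F major shares 4: Bb, Dm, F, Gm.
B minor (natural minor) shares 0: none.
G minor (natural minor) shares 7: Bb, Cm, Dm, Eb, F, Gm, Adim.
The most common triads (7) are shared with G minor.

G minor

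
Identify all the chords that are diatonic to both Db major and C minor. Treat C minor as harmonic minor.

Triads in Db major: Db major (I), Eb minor (ii), F minor (iii), Gb major (IV), Ab major (V), Bb minor (vi), C diminished (vii°).
Triads in C minor (harmonic minor): C minor (i), D diminished (ii°), Eb augmented (III+), F minor (iv), G major (V), Ab major (VI), B diminished (vii°).
Shared triads with their functions: F minor (iii in Db major, iv in C minor); Ab major (V in Db major, VI in C minor).

Fm, Ab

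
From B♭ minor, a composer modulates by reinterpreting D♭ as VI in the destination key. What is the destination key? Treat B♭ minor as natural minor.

F minor

The numeral VI denotes a major triad on scale degree 6. With D♭ on degree 6, the tonic of the new key is F.
Degree 6 carries a major triad in minor keys, so the destination is F minor.
Check: the diatonic triads of F minor (natural minor) are Fm (i), Gdim (ii°), A♭ (III), B♭m (iv), Cm (v), D♭ (VI), E♭ (VII) — D♭ is indeed VI.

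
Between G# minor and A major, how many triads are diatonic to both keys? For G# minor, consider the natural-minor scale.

2

Diatonic triads of G# minor (natural minor): G#m (i), A#dim (ii°), B (III), C#m (iv), D#m (v), E (VI), F# (VII).
Diatonic triads of A major: A (I), Bm (ii), C#m (iii), D (IV), E (V), F#m (vi), G#dim (vii°).
Matching root and quality in both lists: C#m, E.
That gives 2 common triads.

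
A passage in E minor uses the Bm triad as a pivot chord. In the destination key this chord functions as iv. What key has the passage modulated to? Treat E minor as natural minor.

F# minor

The numeral iv denotes a minor triad on scale degree 4. With B on degree 4, the tonic of the new key is F#.
Degree 4 carries a minor triad in minor keys, so the destination is F# minor.
Check: the diatonic triads of F# minor (natural minor) are F#m (i), G#dim (ii°), A (III), Bm (iv), C#m (v), D (VI), E (VII) — Bm is indeed iv.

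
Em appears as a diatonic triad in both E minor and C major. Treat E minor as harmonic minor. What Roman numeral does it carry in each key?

The scale of E minor (harmonic minor) is E F# G A B C D#; E is degree 1, and the triad built there (E-G-B) is minor, so it is i.
The scale of C major is C D E F G A B; E is degree 3, and the triad built there (E-G-B) is minor, so it is iii.

i in E minor; iii in C major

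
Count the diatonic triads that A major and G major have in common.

2

Diatonic triads of A major: A (I), Bm (ii), C#m (iii), D (IV), E (V), F#m (vi), G#dim (vii°).
Diatonic triads of G major: G (I), Am (ii), Bm (iii), C (IV), D (V), Em (vi), F#dim (vii°).
Matching root and quality in both lists: Bm, D.
That gives 2 common triads.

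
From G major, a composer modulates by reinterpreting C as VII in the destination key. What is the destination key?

The numeral VII denotes a major triad on scale degree 7. With C on degree 7, the tonic of the new key is D.
Degree 7 carries a major triad in natural-minor keys, so the destination is D minor.
Check: the diatonic triads of D minor (natural minor) are Dm (i), Edim (ii°), F (III), Gm (iv), Am (v), Bb (VI), C (VII) — C is indeed VII.

D minor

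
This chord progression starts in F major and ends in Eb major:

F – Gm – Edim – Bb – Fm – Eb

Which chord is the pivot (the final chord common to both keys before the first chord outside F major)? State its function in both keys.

Bb — IV in F major, V in Eb major

Chords diatonic to F major: F, Gm, Am, Bb, C, Dm, Edim.
Reading the progression, the first chord not in that set is Fm, so the modulation leaves F major there.
The chord immediately before Fm is Bb, which is diatonic to both keys: IV in F major and V in Eb major.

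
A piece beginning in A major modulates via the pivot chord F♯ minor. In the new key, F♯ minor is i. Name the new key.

The numeral i denotes a minor triad on scale degree 1. With F♯ on degree 1, the tonic of the new key is F♯.
Degree 1 carries a minor triad in minor keys, so the destination is F♯ minor.
Check: the diatonic triads of F♯ minor (natural minor) are F♯m (i), G♯dim (ii°), A (III), Bm (iv), C♯m (v), D (VI), E (VII) — F♯ minor is indeed i.

F♯ minor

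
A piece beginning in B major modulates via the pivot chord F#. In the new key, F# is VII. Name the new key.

The numeral VII denotes a major triad on scale degree 7. With F# on degree 7, the tonic of the new key is G#.
Degree 7 carries a major triad in natural-minor keys, so the destination is G# minor.
Check: the diatonic triads of G# minor (natural minor) are G#m (i), A#dim (ii°), B (III), C#m (iv), D#m (v), E (VI), F# (VII) — F# is indeed VII.

G# minor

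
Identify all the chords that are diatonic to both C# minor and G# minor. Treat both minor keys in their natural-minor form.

Triads in C# minor (natural minor): C# minor (i), D# diminished (ii°), E major (III), F# minor (iv), G# minor (v), A major (VI), B major (VII).
Triads in G# minor (natural minor): G# minor (i), A# diminished (ii°), B major (III), C# minor (iv), D# minor (v), E major (VI), F# major (VII).
Shared triads with their functions: C# minor (i in C# minor, iv in G# minor); E major (III in C# minor, VI in G# minor); G# minor (v in C# minor, i in G# minor); B major (VII in C# minor, III in G# minor).

C#m, E, G#m, B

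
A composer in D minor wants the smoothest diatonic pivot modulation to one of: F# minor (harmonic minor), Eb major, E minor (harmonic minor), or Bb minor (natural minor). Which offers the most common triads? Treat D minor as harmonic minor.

Eb major

Triads of D minor (harmonic minor): D minor (i), E diminished (ii°), F augmented (III+), G minor (iv), A major (V), Bb major (VI), C# diminished (vii°).
F# minor (harmonic minor) shares 0: none.
Eb major shares 2: Gm, Bb.
E minor (harmonic minor) shares 0: none.
Bb minor (natural minor) shares 0: none.
The most common triads (2) are shared with Eb major.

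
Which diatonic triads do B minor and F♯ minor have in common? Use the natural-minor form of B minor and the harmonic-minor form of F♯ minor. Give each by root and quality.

Bm, D, F♯m

Triads in B minor (natural minor): Bm (i), C♯dim (ii°), D (III), Em (iv), F♯m (v), G (VI), A (VII).
Triads in F♯ minor (harmonic minor): F♯m (i), G♯dim (ii°), Aaug (III+), Bm (iv), C♯ (V), D (VI), E♯dim (vii°).
Shared triads with their functions: Bm (i in B minor, iv in F♯ minor); D (III in B minor, VI in F♯ minor); F♯m (v in B minor, i in F♯ minor).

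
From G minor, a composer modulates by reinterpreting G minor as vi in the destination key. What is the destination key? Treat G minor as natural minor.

Bb major

The numeral vi denotes a minor triad on scale degree 6. With G on degree 6, the tonic of the new key is Bb.
Degree 6 carries a minor triad in major keys, so the destination is Bb major.
Check: the diatonic triads of Bb major are Bb (I), Cm (ii), Dm (iii), Eb (IV), F (V), Gm (vi), Adim (vii°) — G minor is indeed vi.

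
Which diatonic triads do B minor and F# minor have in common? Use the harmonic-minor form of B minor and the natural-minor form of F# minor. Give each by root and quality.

Triads in B minor (harmonic minor): Bm (i), C#dim (ii°), Daug (III+), Em (iv), F# (V), G (VI), A#dim (vii°).
Triads in F# minor (natural minor): F#m (i), G#dim (ii°), A (III), Bm (iv), C#m (v), D (VI), E (VII).
Shared triads with their functions: Bm (i in B minor, iv in F# minor).

Bm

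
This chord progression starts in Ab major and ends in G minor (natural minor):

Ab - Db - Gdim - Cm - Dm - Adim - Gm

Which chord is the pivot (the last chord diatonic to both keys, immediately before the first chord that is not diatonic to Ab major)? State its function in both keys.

Cm — iii in Ab major, iv in G minor

Chords diatonic to Ab major: Ab, Bbm, Cm, Db, Eb, Fm, Gdim.
Reading the progression, the first chord not in that set is Dm, so the modulation leaves Ab major there.
The chord immediately before Dm is Cm, which is diatonic to both keys: iii in Ab major and iv in G minor.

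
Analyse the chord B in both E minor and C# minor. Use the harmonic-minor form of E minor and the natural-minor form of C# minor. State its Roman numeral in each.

The scale of E minor (harmonic minor) is E F# G A B C D#; B is degree 5, and the triad built there (B-D#-F#) is major, so it is V.
The scale of C# minor (natural minor) is C# D# E F# G# A B; B is degree 7, and the triad built there (B-D#-F#) is major, so it is VII.

V in E minor; VII in C# minor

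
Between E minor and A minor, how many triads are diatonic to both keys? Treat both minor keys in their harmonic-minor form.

1

Diatonic triads of E minor (harmonic minor): Em (i), F#dim (ii°), Gaug (III+), Am (iv), B (V), C (VI), D#dim (vii°).
Diatonic triads of A minor (harmonic minor): Am (i), Bdim (ii°), Caug (III+), Dm (iv), E (V), F (VI), G#dim (vii°).
Matching root and quality in both lists: Am.
That gives 1 common triad.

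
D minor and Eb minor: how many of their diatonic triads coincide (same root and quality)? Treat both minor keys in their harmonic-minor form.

1

Diatonic triads of D minor (harmonic minor): Dm (i), Edim (ii°), Faug (III+), Gm (iv), A (V), Bb (VI), C#dim (vii°).
Diatonic triads of Eb minor (harmonic minor): Ebm (i), Fdim (ii°), Gbaug (III+), Abm (iv), Bb (V), Cb (VI), Ddim (vii°).
Matching root and quality in both lists: Bb.
That gives 1 common triad.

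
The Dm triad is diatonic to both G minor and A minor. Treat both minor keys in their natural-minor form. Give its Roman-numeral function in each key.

v in G minor; iv in A minor

The scale of G minor (natural minor) is G A Bb C D Eb F; D is degree 5, and the triad built there (D-F-A) is minor, so it is v.
The scale of A minor (natural minor) is A B C D E F G; D is degree 4, and the triad built there (D-F-A) is minor, so it is iv.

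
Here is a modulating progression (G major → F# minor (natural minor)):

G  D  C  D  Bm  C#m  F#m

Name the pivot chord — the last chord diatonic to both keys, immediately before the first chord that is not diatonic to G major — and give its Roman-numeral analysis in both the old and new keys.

Chords diatonic to G major: G, Am, Bm, C, D, Em, F#dim.
Reading the progression, the first chord not in that set is C#m, so the modulation leaves G major there.
The chord immediately before C#m is Bm, which is diatonic to both keys: iii in G major and iv in F# minor.

Bm — iii in G major, iv in F# minor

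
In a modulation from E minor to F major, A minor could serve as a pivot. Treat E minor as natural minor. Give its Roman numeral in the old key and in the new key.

The scale of E minor (natural minor) is E F# G A B C D; A is degree 4, and the triad built there (A-C-E) is minor, so it is iv.
The scale of F major is F G A Bb C D E; A is degree 3, and the triad built there (A-C-E) is minor, so it is iii.

iv in E minor; iii in F major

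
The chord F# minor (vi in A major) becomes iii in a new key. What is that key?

The numeral iii denotes a minor triad on scale degree 3. With F# on degree 3, the tonic of the new key is D.
Degree 3 carries a minor triad in major keys, so the destination is D major.
Check: the diatonic triads of D major are D (I), Em (ii), F#m (iii), G (IV), A (V), Bm (vi), C#dim (vii°) — F# minor is indeed iii.

D major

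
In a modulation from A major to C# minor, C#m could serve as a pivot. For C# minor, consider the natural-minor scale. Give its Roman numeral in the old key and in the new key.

iii in A major; i in C# minor

The scale of A major is A B C# D E F# G#; C# is degree 3, and the triad built there (C#-E-G#) is minor, so it is iii.
The scale of C# minor (natural minor) is C# D# E F# G# A B; C# is degree 1, and the triad built there (C#-E-G#) is minor, so it is i.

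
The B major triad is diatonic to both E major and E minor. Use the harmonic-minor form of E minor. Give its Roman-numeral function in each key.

V in E major; V in E minor

The scale of E major is E F# G# A B C# D#; B is degree 5, and the triad built there (B-D#-F#) is major, so it is V.
The scale of E minor (harmonic minor) is E F# G A B C D#; B is degree 5, and the triad built there (B-D#-F#) is major, so it is V.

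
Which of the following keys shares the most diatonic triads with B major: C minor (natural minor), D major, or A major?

Triads of B major: B major (I), C# minor (ii), D# minor (iii), E major (IV), F# major (V), G# minor (vi), A# diminished (vii°).
C minor (natural minor) shares 0: none.
D major shares 0: none.
A major shares 2: C#m, E.
The most common triads (2) are shared with A major.

A major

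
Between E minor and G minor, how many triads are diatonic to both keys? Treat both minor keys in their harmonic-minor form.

1

Diatonic triads of E minor (harmonic minor): E minor (i), F# diminished (ii°), G augmented (III+), A minor (iv), B major (V), C major (VI), D# diminished (vii°).
Diatonic triads of G minor (harmonic minor): G minor (i), A diminished (ii°), Bb augmented (III+), C minor (iv), D major (V), Eb major (VI), F# diminished (vii°).
Matching root and quality in both lists: F# diminished.
That gives 1 common triad.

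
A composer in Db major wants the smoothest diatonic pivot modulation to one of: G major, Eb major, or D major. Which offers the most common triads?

Triads of Db major: Db (I), Ebm (ii), Fm (iii), Gb (IV), Ab (V), Bbm (vi), Cdim (vii°).
G major shares 0: none.
Eb major shares 2: Fm, Ab.
D major shares 0: none.
The most common triads (2) are shared with Eb major.

Eb major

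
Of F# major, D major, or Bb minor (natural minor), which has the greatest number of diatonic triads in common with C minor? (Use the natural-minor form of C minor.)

Triads of C minor (natural minor): Cm (i), Ddim (ii°), Eb (III), Fm (iv), Gm (v), Ab (VI), Bb (VII).
F# major shares 0: none.
D major shares 0: none.
Bb minor (natural minor) shares 2: Fm, Ab.
The most common triads (2) are shared with Bb minor.

Bb minor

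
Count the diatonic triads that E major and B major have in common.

4

Diatonic triads of E major: E (I), F#m (ii), G#m (iii), A (IV), B (V), C#m (vi), D#dim (vii°).
Diatonic triads of B major: B (I), C#m (ii), D#m (iii), E (IV), F# (V), G#m (vi), A#dim (vii°).
Matching root and quality in both lists: E, G#m, B, C#m.
That gives 4 common triads.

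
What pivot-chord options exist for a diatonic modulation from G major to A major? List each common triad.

Bm, D

Triads in G major: G (I), Am (ii), Bm (iii), C (IV), D (V), Em (vi), F♯dim (vii°).
Triads in A major: A (I), Bm (ii), C♯m (iii), D (IV), E (V), F♯m (vi), G♯dim (vii°).
Shared triads with their functions: Bm (iii in G major, ii in A major); D (V in G major, IV in A major).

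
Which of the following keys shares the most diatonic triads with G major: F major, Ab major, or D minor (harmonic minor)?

Triads of G major: G major (I), A minor (ii), B minor (iii), C major (IV), D major (V), E minor (vi), F# diminished (vii°).
F major shares 2: Am, C.
Ab major shares 0: none.
D minor (harmonic minor) shares 0: none.
The most common triads (2) are shared with F major.

F major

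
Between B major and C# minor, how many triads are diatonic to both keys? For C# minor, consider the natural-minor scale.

4

Diatonic triads of B major: B (I), C#m (ii), D#m (iii), E (IV), F# (V), G#m (vi), A#dim (vii°).
Diatonic triads of C# minor (natural minor): C#m (i), D#dim (ii°), E (III), F#m (iv), G#m (v), A (VI), B (VII).
Matching root and quality in both lists: B, C#m, E, G#m.
That gives 4 common triads.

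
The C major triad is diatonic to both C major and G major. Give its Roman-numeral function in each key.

The scale of C major is C D E F G A B; C is degree 1, and the triad built there (C-E-G) is major, so it is I.
The scale of G major is G A B C D E F♯; C is degree 4, and the triad built there (C-E-G) is major, so it is IV.

I in C major; IV in G major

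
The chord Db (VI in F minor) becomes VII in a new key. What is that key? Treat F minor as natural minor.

Eb minor

The numeral VII denotes a major triad on scale degree 7. With Db on degree 7, the tonic of the new key is Eb.
Degree 7 carries a major triad in natural-minor keys, so the destination is Eb minor.
Check: the diatonic triads of Eb minor (natural minor) are Ebm (i), Fdim (ii°), Gb (III), Abm (iv), Bbm (v), Cb (VI), Db (VII) — Db is indeed VII.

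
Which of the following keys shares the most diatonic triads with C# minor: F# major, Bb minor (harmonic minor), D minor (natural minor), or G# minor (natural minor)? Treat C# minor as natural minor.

G# minor

Triads of C# minor (natural minor): C# minor (i), D# diminished (ii°), E major (III), F# minor (iv), G# minor (v), A major (VI), B major (VII).
F# major shares 2: G#m, B.
Bb minor (harmonic minor) shares 0: none.
D minor (natural minor) shares 0: none.
G# minor (natural minor) shares 4: C#m, E, G#m, B.
The most common triads (4) are shared with G# minor.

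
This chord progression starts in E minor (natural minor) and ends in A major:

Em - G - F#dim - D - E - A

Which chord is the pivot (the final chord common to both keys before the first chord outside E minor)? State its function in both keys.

Chords diatonic to E minor: Em, F#dim, G, Am, Bm, C, D.
Reading the progression, the first chord not in that set is E, so the modulation leaves E minor there.
The chord immediately before E is D, which is diatonic to both keys: VII in E minor and IV in A major.

D — VII in E minor, IV in A major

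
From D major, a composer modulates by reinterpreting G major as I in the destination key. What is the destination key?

The numeral I denotes a major triad on scale degree 1. With G on degree 1, the tonic of the new key is G.
Degree 1 carries a major triad in major keys, so the destination is G major.
Check: the diatonic triads of G major are G (I), Am (ii), Bm (iii), C (IV), D (V), Em (vi), F#dim (vii°) — G major is indeed I.

G major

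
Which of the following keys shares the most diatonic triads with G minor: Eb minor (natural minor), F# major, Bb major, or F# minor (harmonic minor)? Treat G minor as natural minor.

Triads of G minor (natural minor): Gm (i), Adim (ii°), Bb (III), Cm (iv), Dm (v), Eb (VI), F (VII).
Eb minor (natural minor) shares 0: none.
F# major shares 0: none.
Bb major shares 7: Gm, Adim, Bb, Cm, Dm, Eb, F.
F# minor (harmonic minor) shares 0: none.
The most common triads (7) are shared with Bb major.

Bb major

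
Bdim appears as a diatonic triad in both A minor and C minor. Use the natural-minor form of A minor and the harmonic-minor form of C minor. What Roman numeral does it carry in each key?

The scale of A minor (natural minor) is A B C D E F G; B is degree 2, and the triad built there (B-D-F) is diminished, so it is ii°.
The scale of C minor (harmonic minor) is C D Eb F G Ab B; B is degree 7, and the triad built there (B-D-F) is diminished, so it is vii°.

ii° in A minor; vii° in C minor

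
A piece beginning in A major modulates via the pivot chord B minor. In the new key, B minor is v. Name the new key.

The numeral v denotes a minor triad on scale degree 5. With B on degree 5, the tonic of the new key is E.
Degree 5 carries a minor triad in natural-minor keys, so the destination is E minor.
Check: the diatonic triads of E minor (natural minor) are Em (i), F♯dim (ii°), G (III), Am (iv), Bm (v), C (VI), D (VII) — B minor is indeed v.

E minor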